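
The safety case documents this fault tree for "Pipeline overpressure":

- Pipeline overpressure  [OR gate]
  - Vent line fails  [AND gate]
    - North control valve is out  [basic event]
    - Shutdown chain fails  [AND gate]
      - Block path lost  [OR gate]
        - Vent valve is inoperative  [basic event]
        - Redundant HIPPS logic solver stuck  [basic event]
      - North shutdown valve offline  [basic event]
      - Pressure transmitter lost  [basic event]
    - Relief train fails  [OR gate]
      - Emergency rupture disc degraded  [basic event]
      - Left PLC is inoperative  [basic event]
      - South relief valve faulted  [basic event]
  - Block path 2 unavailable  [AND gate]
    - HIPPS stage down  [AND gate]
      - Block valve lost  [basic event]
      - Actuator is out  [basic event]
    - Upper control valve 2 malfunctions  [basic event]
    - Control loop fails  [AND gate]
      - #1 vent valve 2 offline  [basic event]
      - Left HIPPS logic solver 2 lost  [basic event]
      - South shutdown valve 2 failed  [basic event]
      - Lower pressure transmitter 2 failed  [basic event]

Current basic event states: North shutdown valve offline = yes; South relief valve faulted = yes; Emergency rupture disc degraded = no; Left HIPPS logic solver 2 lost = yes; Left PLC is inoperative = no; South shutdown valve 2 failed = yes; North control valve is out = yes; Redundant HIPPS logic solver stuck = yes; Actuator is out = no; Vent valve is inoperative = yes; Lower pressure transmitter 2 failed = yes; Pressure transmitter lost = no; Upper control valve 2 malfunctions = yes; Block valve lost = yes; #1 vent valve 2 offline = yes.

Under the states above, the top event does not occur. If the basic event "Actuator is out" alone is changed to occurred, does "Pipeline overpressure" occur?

Yes

Counterfactual: set "Actuator is out" to occurred.
Block path lost [OR]: Vent valve is inoperative=occurs, Redundant HIPPS logic solver stuck=occurs → at least one input occurs → occurs.
Shutdown chain fails [AND]: Block path lost=occurs, North shutdown valve offline=occurs, Pressure transmitter lost=not → not all inputs occur → does not occur.
Relief train fails [OR]: Emergency rupture disc degraded=not, Left PLC is inoperative=not, South relief valve faulted=occurs → at least one input occurs → occurs.
Vent line fails [AND]: North control valve is out=occurs, Shutdown chain fails=not, Relief train fails=occurs → not all inputs occur → does not occur.
HIPPS stage down [AND]: Block valve lost=occurs, Actuator is out=occurs → all inputs occur → occurs.
Control loop fails [AND]: #1 vent valve 2 offline=occurs, Left HIPPS logic solver 2 lost=occurs, South shutdown valve 2 failed=occurs, Lower pressure transmitter 2 failed=occurs → all inputs occur → occurs.
Block path 2 unavailable [AND]: HIPPS stage down=occurs, Upper control valve 2 malfunctions=occurs, Control loop fails=occurs → all inputs occur → occurs.
Pipeline overpressure [OR]: Vent line fails=not, Block path 2 unavailable=occurs → at least one input occurs → occurs.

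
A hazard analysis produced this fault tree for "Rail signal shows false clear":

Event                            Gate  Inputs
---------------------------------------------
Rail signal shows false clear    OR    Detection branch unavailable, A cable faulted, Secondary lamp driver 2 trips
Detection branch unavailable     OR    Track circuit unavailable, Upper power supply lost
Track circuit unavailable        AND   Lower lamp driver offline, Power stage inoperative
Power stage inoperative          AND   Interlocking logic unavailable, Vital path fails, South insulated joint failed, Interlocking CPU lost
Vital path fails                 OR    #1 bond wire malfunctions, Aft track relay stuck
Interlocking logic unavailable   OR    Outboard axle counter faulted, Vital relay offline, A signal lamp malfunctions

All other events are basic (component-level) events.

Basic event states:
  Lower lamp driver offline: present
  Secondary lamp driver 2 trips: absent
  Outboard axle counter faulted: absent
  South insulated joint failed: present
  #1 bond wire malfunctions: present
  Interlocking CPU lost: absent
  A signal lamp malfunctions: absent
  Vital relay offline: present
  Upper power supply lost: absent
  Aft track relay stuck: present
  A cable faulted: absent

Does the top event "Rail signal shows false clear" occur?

Interlocking logic unavailable [OR]: Outboard axle counter faulted=not, Vital relay offline=occurs, A signal lamp malfunctions=not → at least one input occurs → occurs.
Vital path fails [OR]: #1 bond wire malfunctions=occurs, Aft track relay stuck=occurs → at least one input occurs → occurs.
Power stage inoperative [AND]: Interlocking logic unavailable=occurs, Vital path fails=occurs, South insulated joint failed=occurs, Interlocking CPU lost=not → not all inputs occur → does not occur.
Track circuit unavailable [AND]: Lower lamp driver offline=occurs, Power stage inoperative=not → not all inputs occur → does not occur.
Detection branch unavailable [OR]: Track circuit unavailable=not, Upper power supply lost=not → no input occurs → does not occur.
Rail signal shows false clear [OR]: Detection branch unavailable=not, A cable faulted=not, Secondary lamp driver 2 trips=not → no input occurs → does not occur.

No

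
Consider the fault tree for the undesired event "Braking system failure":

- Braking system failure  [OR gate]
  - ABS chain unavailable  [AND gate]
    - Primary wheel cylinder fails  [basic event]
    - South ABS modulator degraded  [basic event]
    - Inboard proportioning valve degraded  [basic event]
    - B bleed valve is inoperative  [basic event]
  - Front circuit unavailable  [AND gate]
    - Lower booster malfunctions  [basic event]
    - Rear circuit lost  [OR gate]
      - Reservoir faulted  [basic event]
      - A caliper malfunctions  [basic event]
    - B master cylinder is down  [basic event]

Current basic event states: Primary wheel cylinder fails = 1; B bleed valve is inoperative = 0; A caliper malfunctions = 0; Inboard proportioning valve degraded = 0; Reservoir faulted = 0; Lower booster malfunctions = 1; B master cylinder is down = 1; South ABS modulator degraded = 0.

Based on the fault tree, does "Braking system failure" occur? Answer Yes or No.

No

ABS chain unavailable [AND]: Primary wheel cylinder fails=occurs, South ABS modulator degraded=not, Inboard proportioning valve degraded=not, B bleed valve is inoperative=not → not all inputs occur → does not occur.
Rear circuit lost [OR]: Reservoir faulted=not, A caliper malfunctions=not → no input occurs → does not occur.
Front circuit unavailable [AND]: Lower booster malfunctions=occurs, Rear circuit lost=not, B master cylinder is down=occurs → not all inputs occur → does not occur.
Braking system failure [OR]: ABS chain unavailable=not, Front circuit unavailable=not → no input occurs → does not occur.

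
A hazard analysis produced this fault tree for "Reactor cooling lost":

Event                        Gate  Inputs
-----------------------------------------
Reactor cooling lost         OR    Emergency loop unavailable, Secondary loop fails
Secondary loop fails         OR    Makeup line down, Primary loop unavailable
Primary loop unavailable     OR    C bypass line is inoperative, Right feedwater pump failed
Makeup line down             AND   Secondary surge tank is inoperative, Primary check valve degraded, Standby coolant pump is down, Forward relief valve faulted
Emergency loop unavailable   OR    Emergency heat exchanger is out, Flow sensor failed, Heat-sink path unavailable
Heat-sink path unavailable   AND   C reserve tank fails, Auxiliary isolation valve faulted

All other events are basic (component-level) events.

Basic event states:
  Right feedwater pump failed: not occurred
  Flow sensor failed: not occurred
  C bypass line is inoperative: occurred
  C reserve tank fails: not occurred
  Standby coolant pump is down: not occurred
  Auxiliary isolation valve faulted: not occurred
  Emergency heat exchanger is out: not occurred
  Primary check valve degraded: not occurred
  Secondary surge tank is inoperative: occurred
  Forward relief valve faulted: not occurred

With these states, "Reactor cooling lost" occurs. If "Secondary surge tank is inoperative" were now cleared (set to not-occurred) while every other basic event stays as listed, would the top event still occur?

Yes

Counterfactual: set "Secondary surge tank is inoperative" to not occurred.
Heat-sink path unavailable [AND]: C reserve tank fails=not, Auxiliary isolation valve faulted=not → not all inputs occur → does not occur.
Emergency loop unavailable [OR]: Emergency heat exchanger is out=not, Flow sensor failed=not, Heat-sink path unavailable=not → no input occurs → does not occur.
Makeup line down [AND]: Secondary surge tank is inoperative=not, Primary check valve degraded=not, Standby coolant pump is down=not, Forward relief valve faulted=not → not all inputs occur → does not occur.
Primary loop unavailable [OR]: C bypass line is inoperative=occurs, Right feedwater pump failed=not → at least one input occurs → occurs.
Secondary loop fails [OR]: Makeup line down=not, Primary loop unavailable=occurs → at least one input occurs → occurs.
Reactor cooling lost [OR]: Emergency loop unavailable=not, Secondary loop fails=occurs → at least one input occurs → occurs.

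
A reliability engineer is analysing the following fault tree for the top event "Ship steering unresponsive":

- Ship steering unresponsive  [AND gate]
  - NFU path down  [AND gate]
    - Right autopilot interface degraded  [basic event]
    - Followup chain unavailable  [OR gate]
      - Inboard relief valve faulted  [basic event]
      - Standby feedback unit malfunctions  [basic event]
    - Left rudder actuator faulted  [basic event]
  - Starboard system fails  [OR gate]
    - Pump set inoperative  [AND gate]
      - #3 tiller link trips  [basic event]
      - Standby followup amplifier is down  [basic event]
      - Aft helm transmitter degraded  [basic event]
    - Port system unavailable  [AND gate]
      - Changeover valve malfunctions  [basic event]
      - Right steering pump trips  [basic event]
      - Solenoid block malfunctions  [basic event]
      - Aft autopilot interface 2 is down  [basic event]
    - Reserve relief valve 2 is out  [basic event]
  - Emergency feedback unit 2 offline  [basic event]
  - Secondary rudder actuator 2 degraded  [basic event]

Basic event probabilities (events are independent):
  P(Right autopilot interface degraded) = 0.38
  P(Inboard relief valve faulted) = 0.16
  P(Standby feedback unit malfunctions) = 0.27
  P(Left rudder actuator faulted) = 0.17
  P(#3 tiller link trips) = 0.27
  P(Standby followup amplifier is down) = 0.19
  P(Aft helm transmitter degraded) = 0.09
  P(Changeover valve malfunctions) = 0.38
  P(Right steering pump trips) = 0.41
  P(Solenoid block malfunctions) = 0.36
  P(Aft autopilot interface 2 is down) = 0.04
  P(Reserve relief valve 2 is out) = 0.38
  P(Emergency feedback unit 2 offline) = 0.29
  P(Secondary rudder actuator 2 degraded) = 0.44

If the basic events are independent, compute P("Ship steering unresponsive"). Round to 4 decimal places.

P(Followup chain unavailable) [OR] = 1 − (1−0.16) × (1−0.27) = 0.386800
P(NFU path down) [AND] = 0.38 × 0.386800 × 0.17 = 0.024987
P(Pump set inoperative) [AND] = 0.27 × 0.19 × 0.09 = 0.004617
P(Port system unavailable) [AND] = 0.38 × 0.41 × 0.36 × 0.04 = 0.002244
P(Starboard system fails) [OR] = 1 − (1−0.004617) × (1−0.002244) × (1−0.38) = 0.384247
P(Ship steering unresponsive) [AND] = 0.024987 × 0.384247 × 0.29 × 0.44 = 0.001225
Rounded to 4 decimal places: P(Ship steering unresponsive) ≈ 0.0012.

0.0012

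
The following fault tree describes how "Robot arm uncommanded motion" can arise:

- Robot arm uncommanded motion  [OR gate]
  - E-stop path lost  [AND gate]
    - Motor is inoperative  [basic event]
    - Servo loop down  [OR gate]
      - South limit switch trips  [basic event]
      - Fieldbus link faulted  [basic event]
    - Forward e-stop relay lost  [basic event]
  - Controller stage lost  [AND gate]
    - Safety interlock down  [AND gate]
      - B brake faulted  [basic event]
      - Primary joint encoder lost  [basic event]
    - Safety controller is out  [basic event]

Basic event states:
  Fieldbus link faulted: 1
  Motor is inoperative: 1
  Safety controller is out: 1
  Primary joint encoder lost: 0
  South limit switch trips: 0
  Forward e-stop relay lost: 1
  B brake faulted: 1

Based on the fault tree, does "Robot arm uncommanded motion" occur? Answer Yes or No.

Yes

Servo loop down [OR]: South limit switch trips=not, Fieldbus link faulted=occurs → at least one input occurs → occurs.
E-stop path lost [AND]: Motor is inoperative=occurs, Servo loop down=occurs, Forward e-stop relay lost=occurs → all inputs occur → occurs.
Safety interlock down [AND]: B brake faulted=occurs, Primary joint encoder lost=not → not all inputs occur → does not occur.
Controller stage lost [AND]: Safety interlock down=not, Safety controller is out=occurs → not all inputs occur → does not occur.
Robot arm uncommanded motion [OR]: E-stop path lost=occurs, Controller stage lost=not → at least one input occurs → occurs.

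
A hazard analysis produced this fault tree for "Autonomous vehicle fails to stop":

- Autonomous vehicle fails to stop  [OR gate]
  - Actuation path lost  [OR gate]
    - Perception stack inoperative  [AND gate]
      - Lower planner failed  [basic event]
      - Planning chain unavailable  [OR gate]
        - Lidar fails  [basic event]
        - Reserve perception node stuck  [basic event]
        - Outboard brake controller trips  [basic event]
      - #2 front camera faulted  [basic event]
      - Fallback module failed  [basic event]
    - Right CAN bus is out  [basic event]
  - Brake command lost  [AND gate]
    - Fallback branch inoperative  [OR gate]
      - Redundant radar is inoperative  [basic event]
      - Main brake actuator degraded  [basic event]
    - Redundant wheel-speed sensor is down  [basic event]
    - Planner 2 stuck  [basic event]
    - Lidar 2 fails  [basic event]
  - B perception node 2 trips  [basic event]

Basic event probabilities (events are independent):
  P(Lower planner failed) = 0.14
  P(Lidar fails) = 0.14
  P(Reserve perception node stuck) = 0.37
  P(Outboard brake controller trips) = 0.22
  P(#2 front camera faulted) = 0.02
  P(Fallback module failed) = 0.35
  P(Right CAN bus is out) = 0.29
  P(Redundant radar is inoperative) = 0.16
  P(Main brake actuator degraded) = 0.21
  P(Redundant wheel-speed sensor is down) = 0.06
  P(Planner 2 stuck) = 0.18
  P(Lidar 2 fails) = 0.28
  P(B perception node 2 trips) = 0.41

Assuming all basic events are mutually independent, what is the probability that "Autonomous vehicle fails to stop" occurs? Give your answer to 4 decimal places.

0.5818

P(Planning chain unavailable) [OR] = 1 − (1−0.14) × (1−0.37) × (1−0.22) = 0.577396
P(Perception stack inoperative) [AND] = 0.14 × 0.577396 × 0.02 × 0.35 = 0.000566
P(Actuation path lost) [OR] = 1 − (1−0.000566) × (1−0.29) = 0.290402
P(Fallback branch inoperative) [OR] = 1 − (1−0.16) × (1−0.21) = 0.336400
P(Brake command lost) [AND] = 0.336400 × 0.06 × 0.18 × 0.28 = 0.001017
P(Autonomous vehicle fails to stop) [OR] = 1 − (1−0.290402) × (1−0.001017) × (1−0.41) = 0.581763
Rounded to 4 decimal places: P(Autonomous vehicle fails to stop) ≈ 0.5818.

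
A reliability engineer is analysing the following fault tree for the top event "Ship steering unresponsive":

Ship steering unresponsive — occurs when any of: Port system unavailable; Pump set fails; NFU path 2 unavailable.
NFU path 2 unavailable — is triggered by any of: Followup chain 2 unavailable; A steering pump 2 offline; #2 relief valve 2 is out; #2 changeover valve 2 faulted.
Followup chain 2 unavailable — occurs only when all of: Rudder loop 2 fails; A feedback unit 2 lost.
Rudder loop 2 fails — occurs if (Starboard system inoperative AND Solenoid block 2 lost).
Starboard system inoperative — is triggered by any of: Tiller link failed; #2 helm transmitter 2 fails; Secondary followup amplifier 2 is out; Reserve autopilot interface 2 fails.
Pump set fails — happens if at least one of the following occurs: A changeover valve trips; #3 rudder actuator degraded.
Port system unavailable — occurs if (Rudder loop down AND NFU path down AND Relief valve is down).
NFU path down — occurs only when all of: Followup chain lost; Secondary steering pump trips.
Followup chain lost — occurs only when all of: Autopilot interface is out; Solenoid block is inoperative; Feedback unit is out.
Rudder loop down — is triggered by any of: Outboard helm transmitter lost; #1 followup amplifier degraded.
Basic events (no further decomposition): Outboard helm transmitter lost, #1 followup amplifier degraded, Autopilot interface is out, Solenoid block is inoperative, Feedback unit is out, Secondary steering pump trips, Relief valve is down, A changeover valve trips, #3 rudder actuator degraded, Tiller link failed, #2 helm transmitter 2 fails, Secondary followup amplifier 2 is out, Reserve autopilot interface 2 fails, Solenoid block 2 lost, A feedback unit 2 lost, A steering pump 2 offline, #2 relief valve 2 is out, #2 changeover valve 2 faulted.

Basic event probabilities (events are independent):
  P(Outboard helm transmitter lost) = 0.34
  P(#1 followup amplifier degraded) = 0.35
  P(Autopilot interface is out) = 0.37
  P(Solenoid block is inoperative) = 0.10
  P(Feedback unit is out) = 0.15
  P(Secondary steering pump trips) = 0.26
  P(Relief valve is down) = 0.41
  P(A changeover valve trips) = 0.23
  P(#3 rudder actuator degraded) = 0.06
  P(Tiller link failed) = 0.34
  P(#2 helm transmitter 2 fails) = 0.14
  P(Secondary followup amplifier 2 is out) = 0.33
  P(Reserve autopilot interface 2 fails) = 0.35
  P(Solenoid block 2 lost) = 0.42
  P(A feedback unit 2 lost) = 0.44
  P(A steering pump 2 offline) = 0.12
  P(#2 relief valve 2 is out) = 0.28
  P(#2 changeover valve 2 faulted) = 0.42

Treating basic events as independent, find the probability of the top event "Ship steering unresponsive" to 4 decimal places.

P(Rudder loop down) [OR] = 1 − (1−0.34) × (1−0.35) = 0.571000
P(Followup chain lost) [AND] = 0.37 × 0.10 × 0.15 = 0.005550
P(NFU path down) [AND] = 0.005550 × 0.26 = 0.001443
P(Port system unavailable) [AND] = 0.571000 × 0.001443 × 0.41 = 0.000338
P(Pump set fails) [OR] = 1 − (1−0.23) × (1−0.06) = 0.276200
P(Starboard system inoperative) [OR] = 1 − (1−0.34) × (1−0.14) × (1−0.33) × (1−0.35) = 0.752810
P(Rudder loop 2 fails) [AND] = 0.752810 × 0.42 = 0.316180
P(Followup chain 2 unavailable) [AND] = 0.316180 × 0.44 = 0.139119
P(NFU path 2 unavailable) [OR] = 1 − (1−0.139119) × (1−0.12) × (1−0.28) × (1−0.42) = 0.683637
P(Ship steering unresponsive) [OR] = 1 − (1−0.000338) × (1−0.276200) × (1−0.683637) = 0.771094
Rounded to 4 decimal places: P(Ship steering unresponsive) ≈ 0.7711.

0.7711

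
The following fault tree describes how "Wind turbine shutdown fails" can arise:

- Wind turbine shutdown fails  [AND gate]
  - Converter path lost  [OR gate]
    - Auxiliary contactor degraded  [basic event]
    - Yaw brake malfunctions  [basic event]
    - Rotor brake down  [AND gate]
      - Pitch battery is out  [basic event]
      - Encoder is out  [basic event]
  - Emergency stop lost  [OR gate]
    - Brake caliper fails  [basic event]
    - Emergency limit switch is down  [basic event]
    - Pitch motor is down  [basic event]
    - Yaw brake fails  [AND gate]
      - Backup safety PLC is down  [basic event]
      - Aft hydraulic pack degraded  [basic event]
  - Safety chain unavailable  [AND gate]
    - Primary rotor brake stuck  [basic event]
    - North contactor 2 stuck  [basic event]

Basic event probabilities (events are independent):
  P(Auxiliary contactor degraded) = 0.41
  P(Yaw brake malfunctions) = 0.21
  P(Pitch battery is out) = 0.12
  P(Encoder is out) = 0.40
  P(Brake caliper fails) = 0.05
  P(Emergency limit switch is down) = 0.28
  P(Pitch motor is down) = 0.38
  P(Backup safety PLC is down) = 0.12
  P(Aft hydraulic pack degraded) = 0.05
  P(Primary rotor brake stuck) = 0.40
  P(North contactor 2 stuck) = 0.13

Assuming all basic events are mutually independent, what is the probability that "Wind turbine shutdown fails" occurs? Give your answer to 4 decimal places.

0.0167

P(Rotor brake down) [AND] = 0.12 × 0.40 = 0.048000
P(Converter path lost) [OR] = 1 − (1−0.41) × (1−0.21) × (1−0.048000) = 0.556273
P(Yaw brake fails) [AND] = 0.12 × 0.05 = 0.006000
P(Emergency stop lost) [OR] = 1 − (1−0.05) × (1−0.28) × (1−0.38) × (1−0.006000) = 0.578464
P(Safety chain unavailable) [AND] = 0.40 × 0.13 = 0.052000
P(Wind turbine shutdown fails) [AND] = 0.556273 × 0.578464 × 0.052000 = 0.016733
Rounded to 4 decimal places: P(Wind turbine shutdown fails) ≈ 0.0167.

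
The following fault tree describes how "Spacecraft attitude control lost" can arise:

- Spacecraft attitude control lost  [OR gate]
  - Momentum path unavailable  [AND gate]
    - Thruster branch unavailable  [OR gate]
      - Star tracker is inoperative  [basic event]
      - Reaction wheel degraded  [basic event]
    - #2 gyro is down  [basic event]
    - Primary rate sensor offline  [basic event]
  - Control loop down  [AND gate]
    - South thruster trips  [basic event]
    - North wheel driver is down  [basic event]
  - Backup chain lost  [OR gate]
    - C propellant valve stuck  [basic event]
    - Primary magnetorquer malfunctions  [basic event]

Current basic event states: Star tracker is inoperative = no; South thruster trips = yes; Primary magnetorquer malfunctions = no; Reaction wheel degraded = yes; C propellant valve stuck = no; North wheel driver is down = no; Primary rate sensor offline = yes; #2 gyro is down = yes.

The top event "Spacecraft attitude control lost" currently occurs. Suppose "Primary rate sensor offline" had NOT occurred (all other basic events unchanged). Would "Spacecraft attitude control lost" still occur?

Counterfactual: set "Primary rate sensor offline" to not occurred.
Thruster branch unavailable [OR]: Star tracker is inoperative=not, Reaction wheel degraded=occurs → at least one input occurs → occurs.
Momentum path unavailable [AND]: Thruster branch unavailable=occurs, #2 gyro is down=occurs, Primary rate sensor offline=not → not all inputs occur → does not occur.
Control loop down [AND]: South thruster trips=occurs, North wheel driver is down=not → not all inputs occur → does not occur.
Backup chain lost [OR]: C propellant valve stuck=not, Primary magnetorquer malfunctions=not → no input occurs → does not occur.
Spacecraft attitude control lost [OR]: Momentum path unavailable=not, Control loop down=not, Backup chain lost=not → no input occurs → does not occur.

No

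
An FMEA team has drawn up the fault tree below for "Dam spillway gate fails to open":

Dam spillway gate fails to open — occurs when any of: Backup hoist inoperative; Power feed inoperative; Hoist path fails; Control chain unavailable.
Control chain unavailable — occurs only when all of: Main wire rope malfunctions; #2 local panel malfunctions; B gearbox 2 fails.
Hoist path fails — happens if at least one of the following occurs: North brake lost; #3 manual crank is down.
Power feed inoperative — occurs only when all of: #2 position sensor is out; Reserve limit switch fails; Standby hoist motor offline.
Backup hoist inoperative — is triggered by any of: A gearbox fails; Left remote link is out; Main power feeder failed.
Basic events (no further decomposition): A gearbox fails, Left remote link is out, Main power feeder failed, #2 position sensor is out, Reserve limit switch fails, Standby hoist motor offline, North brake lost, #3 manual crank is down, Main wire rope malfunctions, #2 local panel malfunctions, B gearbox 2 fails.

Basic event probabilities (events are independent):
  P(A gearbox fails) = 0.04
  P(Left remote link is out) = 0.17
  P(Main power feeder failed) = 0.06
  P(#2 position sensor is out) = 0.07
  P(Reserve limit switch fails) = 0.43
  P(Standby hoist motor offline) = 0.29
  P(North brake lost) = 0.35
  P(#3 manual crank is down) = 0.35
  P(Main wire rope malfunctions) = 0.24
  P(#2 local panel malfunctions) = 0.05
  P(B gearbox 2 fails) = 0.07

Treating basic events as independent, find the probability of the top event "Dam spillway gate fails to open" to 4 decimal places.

P(Backup hoist inoperative) [OR] = 1 − (1−0.04) × (1−0.17) × (1−0.06) = 0.251008
P(Power feed inoperative) [AND] = 0.07 × 0.43 × 0.29 = 0.008729
P(Hoist path fails) [OR] = 1 − (1−0.35) × (1−0.35) = 0.577500
P(Control chain unavailable) [AND] = 0.24 × 0.05 × 0.07 = 0.000840
P(Dam spillway gate fails to open) [OR] = 1 − (1−0.251008) × (1−0.008729) × (1−0.577500) × (1−0.000840) = 0.686577
Rounded to 4 decimal places: P(Dam spillway gate fails to open) ≈ 0.6866.

0.6866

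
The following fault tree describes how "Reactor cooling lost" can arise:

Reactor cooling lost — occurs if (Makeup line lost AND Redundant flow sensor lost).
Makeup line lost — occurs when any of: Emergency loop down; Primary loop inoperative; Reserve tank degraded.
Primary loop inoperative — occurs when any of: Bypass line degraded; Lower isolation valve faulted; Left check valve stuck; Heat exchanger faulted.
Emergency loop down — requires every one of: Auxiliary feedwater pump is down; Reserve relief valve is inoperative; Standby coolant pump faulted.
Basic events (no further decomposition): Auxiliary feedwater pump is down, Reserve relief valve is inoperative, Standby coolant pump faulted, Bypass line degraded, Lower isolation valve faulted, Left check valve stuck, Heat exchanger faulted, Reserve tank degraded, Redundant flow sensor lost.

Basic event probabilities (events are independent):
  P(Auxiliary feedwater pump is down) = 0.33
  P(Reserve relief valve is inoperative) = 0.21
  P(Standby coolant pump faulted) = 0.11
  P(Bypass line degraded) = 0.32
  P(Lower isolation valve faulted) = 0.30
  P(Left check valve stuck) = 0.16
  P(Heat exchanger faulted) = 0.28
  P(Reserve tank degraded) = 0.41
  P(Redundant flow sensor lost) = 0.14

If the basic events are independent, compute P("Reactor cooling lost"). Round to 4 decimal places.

0.1164

P(Emergency loop down) [AND] = 0.33 × 0.21 × 0.11 = 0.007623
P(Primary loop inoperative) [OR] = 1 − (1−0.32) × (1−0.30) × (1−0.16) × (1−0.28) = 0.712115
P(Makeup line lost) [OR] = 1 − (1−0.007623) × (1−0.712115) × (1−0.41) = 0.831443
P(Reactor cooling lost) [AND] = 0.831443 × 0.14 = 0.116402
Rounded to 4 decimal places: P(Reactor cooling lost) ≈ 0.1164.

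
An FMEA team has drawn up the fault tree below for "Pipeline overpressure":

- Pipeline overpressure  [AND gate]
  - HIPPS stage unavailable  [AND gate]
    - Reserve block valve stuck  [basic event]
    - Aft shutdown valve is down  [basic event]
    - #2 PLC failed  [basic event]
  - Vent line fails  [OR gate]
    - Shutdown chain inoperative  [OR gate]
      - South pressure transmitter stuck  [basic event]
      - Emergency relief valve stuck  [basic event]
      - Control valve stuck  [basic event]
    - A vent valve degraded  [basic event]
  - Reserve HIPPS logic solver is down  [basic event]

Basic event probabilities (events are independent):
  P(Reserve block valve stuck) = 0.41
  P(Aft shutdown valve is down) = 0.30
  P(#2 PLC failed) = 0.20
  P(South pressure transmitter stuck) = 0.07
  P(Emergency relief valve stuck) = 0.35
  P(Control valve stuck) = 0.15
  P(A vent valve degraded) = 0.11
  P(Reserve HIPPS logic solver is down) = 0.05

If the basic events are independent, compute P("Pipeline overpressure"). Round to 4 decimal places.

P(HIPPS stage unavailable) [AND] = 0.41 × 0.30 × 0.20 = 0.024600
P(Shutdown chain inoperative) [OR] = 1 − (1−0.07) × (1−0.35) × (1−0.15) = 0.486175
P(Vent line fails) [OR] = 1 − (1−0.486175) × (1−0.11) = 0.542696
P(Pipeline overpressure) [AND] = 0.024600 × 0.542696 × 0.05 = 0.000668
Rounded to 4 decimal places: P(Pipeline overpressure) ≈ 0.0007.

0.0007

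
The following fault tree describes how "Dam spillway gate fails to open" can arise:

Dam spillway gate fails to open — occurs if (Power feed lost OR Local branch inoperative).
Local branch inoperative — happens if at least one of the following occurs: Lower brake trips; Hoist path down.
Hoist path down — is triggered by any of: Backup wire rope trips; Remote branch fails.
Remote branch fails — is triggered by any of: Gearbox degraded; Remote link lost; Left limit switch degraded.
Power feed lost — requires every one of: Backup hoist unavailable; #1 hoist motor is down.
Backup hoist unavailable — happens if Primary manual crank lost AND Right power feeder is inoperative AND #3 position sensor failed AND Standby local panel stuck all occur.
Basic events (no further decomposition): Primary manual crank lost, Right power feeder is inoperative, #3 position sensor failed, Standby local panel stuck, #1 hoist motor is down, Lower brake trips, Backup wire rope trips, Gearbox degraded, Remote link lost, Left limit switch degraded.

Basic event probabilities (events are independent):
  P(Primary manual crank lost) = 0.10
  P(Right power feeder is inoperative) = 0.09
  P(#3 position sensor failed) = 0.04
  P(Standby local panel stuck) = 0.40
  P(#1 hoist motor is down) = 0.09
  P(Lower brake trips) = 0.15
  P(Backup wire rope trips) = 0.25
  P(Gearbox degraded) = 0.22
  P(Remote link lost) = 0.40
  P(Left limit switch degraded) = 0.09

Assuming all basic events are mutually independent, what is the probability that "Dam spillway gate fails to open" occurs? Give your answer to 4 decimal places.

0.7285

P(Backup hoist unavailable) [AND] = 0.10 × 0.09 × 0.04 × 0.40 = 0.000144
P(Power feed lost) [AND] = 0.000144 × 0.09 = 0.000013
P(Remote branch fails) [OR] = 1 − (1−0.22) × (1−0.40) × (1−0.09) = 0.574120
P(Hoist path down) [OR] = 1 − (1−0.25) × (1−0.574120) = 0.680590
P(Local branch inoperative) [OR] = 1 − (1−0.15) × (1−0.680590) = 0.728502
P(Dam spillway gate fails to open) [OR] = 1 − (1−0.000013) × (1−0.728502) = 0.728506
Rounded to 4 decimal places: P(Dam spillway gate fails to open) ≈ 0.7285.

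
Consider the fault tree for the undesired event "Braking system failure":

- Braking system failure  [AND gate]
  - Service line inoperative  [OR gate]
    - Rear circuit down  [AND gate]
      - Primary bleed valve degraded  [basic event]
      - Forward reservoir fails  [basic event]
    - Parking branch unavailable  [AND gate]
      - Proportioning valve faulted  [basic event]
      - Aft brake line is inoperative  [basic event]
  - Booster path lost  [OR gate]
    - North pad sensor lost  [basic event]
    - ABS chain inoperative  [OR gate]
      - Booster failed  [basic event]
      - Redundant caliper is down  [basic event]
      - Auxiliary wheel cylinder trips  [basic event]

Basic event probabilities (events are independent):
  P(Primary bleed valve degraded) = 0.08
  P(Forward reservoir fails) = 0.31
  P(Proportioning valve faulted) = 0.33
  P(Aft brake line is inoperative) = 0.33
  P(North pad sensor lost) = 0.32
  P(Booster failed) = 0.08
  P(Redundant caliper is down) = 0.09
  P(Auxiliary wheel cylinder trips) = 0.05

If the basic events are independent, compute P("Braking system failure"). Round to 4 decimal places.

0.0602

P(Rear circuit down) [AND] = 0.08 × 0.31 = 0.024800
P(Parking branch unavailable) [AND] = 0.33 × 0.33 = 0.108900
P(Service line inoperative) [OR] = 1 − (1−0.024800) × (1−0.108900) = 0.130999
P(ABS chain inoperative) [OR] = 1 − (1−0.08) × (1−0.09) × (1−0.05) = 0.204660
P(Booster path lost) [OR] = 1 − (1−0.32) × (1−0.204660) = 0.459169
P(Braking system failure) [AND] = 0.130999 × 0.459169 = 0.060151
Rounded to 4 decimal places: P(Braking system failure) ≈ 0.0602.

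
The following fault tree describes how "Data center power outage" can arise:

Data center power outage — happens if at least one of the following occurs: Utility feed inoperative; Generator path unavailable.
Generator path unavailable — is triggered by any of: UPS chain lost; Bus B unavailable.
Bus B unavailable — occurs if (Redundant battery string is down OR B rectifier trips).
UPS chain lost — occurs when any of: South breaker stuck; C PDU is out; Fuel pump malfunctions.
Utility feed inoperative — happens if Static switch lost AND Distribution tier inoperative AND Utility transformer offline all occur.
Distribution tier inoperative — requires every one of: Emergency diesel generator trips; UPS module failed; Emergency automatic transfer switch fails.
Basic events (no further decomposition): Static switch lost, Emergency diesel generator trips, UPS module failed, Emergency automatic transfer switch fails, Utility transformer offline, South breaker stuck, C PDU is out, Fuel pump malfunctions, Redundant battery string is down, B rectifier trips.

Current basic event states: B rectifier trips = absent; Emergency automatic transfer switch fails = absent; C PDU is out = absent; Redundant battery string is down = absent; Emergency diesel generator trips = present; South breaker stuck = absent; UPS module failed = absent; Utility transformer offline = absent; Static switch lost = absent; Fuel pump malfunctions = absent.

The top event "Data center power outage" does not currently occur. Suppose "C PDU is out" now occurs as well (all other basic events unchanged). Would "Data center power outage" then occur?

Yes

Counterfactual: set "C PDU is out" to occurred.
Distribution tier inoperative [AND]: Emergency diesel generator trips=occurs, UPS module failed=not, Emergency automatic transfer switch fails=not → not all inputs occur → does not occur.
Utility feed inoperative [AND]: Static switch lost=not, Distribution tier inoperative=not, Utility transformer offline=not → not all inputs occur → does not occur.
UPS chain lost [OR]: South breaker stuck=not, C PDU is out=occurs, Fuel pump malfunctions=not → at least one input occurs → occurs.
Bus B unavailable [OR]: Redundant battery string is down=not, B rectifier trips=not → no input occurs → does not occur.
Generator path unavailable [OR]: UPS chain lost=occurs, Bus B unavailable=not → at least one input occurs → occurs.
Data center power outage [OR]: Utility feed inoperative=not, Generator path unavailable=occurs → at least one input occurs → occurs.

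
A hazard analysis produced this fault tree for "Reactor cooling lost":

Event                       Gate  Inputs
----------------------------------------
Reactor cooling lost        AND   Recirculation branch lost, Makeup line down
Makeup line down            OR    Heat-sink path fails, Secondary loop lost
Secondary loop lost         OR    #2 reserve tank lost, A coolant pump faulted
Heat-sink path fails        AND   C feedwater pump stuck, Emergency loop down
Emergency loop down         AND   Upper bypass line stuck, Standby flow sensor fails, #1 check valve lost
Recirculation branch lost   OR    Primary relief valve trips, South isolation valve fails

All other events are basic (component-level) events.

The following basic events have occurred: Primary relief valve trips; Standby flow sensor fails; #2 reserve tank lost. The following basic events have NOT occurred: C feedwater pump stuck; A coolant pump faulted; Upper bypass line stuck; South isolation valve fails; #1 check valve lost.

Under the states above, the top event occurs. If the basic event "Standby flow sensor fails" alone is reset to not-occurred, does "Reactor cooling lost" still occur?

Counterfactual: set "Standby flow sensor fails" to not occurred.
Recirculation branch lost [OR]: Primary relief valve trips=occurs, South isolation valve fails=not → at least one input occurs → occurs.
Emergency loop down [AND]: Upper bypass line stuck=not, Standby flow sensor fails=not, #1 check valve lost=not → not all inputs occur → does not occur.
Heat-sink path fails [AND]: C feedwater pump stuck=not, Emergency loop down=not → not all inputs occur → does not occur.
Secondary loop lost [OR]: #2 reserve tank lost=occurs, A coolant pump faulted=not → at least one input occurs → occurs.
Makeup line down [OR]: Heat-sink path fails=not, Secondary loop lost=occurs → at least one input occurs → occurs.
Reactor cooling lost [AND]: Recirculation branch lost=occurs, Makeup line down=occurs → all inputs occur → occurs.

Yes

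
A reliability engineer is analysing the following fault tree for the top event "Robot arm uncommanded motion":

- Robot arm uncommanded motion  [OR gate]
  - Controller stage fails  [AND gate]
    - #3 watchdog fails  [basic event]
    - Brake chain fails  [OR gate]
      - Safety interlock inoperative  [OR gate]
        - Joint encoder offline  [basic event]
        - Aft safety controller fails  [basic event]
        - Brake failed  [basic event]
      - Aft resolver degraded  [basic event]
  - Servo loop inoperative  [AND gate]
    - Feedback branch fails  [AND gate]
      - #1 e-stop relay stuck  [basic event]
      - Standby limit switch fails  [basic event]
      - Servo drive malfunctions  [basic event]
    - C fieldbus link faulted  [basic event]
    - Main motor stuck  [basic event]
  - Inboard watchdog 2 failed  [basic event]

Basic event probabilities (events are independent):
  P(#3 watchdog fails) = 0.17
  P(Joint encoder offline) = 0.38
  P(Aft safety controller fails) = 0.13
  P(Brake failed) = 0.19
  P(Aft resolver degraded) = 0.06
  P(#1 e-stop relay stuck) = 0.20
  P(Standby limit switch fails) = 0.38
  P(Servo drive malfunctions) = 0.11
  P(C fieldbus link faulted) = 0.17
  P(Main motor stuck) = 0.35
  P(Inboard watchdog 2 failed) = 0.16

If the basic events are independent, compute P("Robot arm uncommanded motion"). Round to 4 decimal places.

P(Safety interlock inoperative) [OR] = 1 − (1−0.38) × (1−0.13) × (1−0.19) = 0.563086
P(Brake chain fails) [OR] = 1 − (1−0.563086) × (1−0.06) = 0.589301
P(Controller stage fails) [AND] = 0.17 × 0.589301 = 0.100181
P(Feedback branch fails) [AND] = 0.20 × 0.38 × 0.11 = 0.008360
P(Servo loop inoperative) [AND] = 0.008360 × 0.17 × 0.35 = 0.000497
P(Robot arm uncommanded motion) [OR] = 1 − (1−0.100181) × (1−0.000497) × (1−0.16) = 0.244528
Rounded to 4 decimal places: P(Robot arm uncommanded motion) ≈ 0.2445.

0.2445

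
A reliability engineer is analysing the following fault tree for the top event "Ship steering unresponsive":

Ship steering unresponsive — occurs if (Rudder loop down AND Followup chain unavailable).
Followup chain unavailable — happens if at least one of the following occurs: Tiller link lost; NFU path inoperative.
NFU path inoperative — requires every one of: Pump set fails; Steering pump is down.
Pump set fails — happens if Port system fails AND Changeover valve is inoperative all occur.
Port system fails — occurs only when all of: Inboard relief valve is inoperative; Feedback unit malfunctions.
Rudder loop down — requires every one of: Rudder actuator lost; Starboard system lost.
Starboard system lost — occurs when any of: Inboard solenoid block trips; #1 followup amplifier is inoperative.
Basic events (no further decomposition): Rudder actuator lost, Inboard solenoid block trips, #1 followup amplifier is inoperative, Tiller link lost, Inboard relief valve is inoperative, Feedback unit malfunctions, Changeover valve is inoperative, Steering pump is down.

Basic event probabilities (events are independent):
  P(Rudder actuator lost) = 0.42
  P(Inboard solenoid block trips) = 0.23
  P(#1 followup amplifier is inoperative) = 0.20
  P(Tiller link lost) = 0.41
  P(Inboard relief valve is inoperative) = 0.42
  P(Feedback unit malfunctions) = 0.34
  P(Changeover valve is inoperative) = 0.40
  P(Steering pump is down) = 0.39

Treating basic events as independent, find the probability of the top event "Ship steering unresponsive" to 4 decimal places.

P(Starboard system lost) [OR] = 1 − (1−0.23) × (1−0.20) = 0.384000
P(Rudder loop down) [AND] = 0.42 × 0.384000 = 0.161280
P(Port system fails) [AND] = 0.42 × 0.34 = 0.142800
P(Pump set fails) [AND] = 0.142800 × 0.40 = 0.057120
P(NFU path inoperative) [AND] = 0.057120 × 0.39 = 0.022277
P(Followup chain unavailable) [OR] = 1 − (1−0.41) × (1−0.022277) = 0.423143
P(Ship steering unresponsive) [AND] = 0.161280 × 0.423143 = 0.068245
Rounded to 4 decimal places: P(Ship steering unresponsive) ≈ 0.0682.

0.0682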